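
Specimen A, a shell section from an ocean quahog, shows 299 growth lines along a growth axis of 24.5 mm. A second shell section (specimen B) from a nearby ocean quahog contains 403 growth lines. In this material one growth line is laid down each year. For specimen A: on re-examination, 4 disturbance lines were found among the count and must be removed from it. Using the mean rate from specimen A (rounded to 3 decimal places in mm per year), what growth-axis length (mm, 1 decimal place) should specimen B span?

Specimen A: correcting the raw count gives 299 − 4 = 295 true growth lines.
A: Mean rate = 24.5 mm / 295 years ≈ 0.083 mm/year.
For B, 0.083 mm/year × 403 years = 33.4 mm.

33.4 mm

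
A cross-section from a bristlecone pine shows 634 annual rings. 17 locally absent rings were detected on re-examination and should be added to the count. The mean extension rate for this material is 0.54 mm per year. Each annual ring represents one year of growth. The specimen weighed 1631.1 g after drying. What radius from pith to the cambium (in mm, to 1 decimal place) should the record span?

After corrections the count is 634 + 17 = 651 annual rings.
Length ≈ 0.54 × 651 = 351.5 mm.

351.5 mm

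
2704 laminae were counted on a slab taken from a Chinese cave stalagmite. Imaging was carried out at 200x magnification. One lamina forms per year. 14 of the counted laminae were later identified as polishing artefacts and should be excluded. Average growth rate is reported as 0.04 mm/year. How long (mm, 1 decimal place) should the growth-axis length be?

107.6 mm

Correcting the raw count gives 2704 − 14 = 2690 true laminae.
Length ≈ 0.04 × 2690 = 107.6 mm.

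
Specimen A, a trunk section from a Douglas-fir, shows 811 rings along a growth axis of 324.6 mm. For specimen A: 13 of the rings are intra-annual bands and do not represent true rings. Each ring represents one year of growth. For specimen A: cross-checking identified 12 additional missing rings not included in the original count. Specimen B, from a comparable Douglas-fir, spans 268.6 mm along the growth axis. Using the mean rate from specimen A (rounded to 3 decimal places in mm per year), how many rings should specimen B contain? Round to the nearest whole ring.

670 rings

Specimen A: correcting the raw count gives 811 − 13 + 12 = 810 true rings.
A: Mean rate = 324.6 mm / 810 years ≈ 0.401 mm/year.
Specimen B: 268.6 mm / 0.401 mm per year = 669.83 years ≈ 670 rings.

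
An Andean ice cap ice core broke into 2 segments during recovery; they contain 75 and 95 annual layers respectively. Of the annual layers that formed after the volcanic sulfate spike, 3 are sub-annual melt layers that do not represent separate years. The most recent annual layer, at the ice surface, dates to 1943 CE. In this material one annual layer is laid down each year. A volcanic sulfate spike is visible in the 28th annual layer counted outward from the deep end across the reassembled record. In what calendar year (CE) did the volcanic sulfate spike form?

1804 CE

Total annual layers = 75 + 95 = 170.
Between annual layer 28 and the ice surface there are 170 − 28 = 142 annual layers.
Removing the 3 false annual layers leaves 142 − 3 = 139 true annual layers beyond the volcanic sulfate spike.
Counting back 139 years from 1943 CE places the volcanic sulfate spike in 1943 − 139 = 1804 CE.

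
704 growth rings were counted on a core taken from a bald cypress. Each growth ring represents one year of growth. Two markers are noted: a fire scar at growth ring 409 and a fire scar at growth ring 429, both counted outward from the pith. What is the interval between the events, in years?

429 − 409 = 20 growth rings lie between the two events.
At one growth ring per year, 20 years elapsed between them.

20 years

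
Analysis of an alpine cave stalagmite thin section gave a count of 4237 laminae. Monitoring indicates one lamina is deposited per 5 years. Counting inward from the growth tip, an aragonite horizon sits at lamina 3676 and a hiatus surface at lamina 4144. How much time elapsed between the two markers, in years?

Separation: 4144 − 3676 = 468 laminae.
468 laminae at 5 years each span 468 × 5 = 2340 years.

2340 years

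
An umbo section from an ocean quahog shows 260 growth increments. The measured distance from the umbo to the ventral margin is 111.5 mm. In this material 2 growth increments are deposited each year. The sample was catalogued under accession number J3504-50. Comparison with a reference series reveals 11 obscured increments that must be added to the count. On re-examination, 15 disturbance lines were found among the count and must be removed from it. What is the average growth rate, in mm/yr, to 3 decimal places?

0.871 mm/yr

Adjusted count: 260 − 15 + 11 = 256 growth increments.
Dividing by 2 growth increments per year: 256 / 2 = 128 years.
Extension rate ≈ 111.5 / 128 = 0.871 mm/yr.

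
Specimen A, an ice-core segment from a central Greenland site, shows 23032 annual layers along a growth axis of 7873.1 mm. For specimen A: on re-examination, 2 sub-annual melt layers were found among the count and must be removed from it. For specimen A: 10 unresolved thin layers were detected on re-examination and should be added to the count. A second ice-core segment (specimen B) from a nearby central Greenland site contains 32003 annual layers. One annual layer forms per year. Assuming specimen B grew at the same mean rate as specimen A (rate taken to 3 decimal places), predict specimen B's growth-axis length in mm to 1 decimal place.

10945.0 mm

Specimen A: after corrections the count is 23032 − 2 + 10 = 23040 annual layers.
A: Extension rate ≈ 7873.1 / 23040 = 0.342 mm/year.
For B, 0.342 mm/year × 32003 years = 10945.0 mm.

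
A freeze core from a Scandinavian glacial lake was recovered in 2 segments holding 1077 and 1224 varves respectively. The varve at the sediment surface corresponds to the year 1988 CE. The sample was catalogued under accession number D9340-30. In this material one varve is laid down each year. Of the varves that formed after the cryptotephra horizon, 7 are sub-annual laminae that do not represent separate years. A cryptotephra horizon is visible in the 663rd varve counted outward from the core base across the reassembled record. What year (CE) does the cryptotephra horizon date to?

Total varves = 1077 + 1224 = 2301.
Between varve 663 and the sediment surface there are 2301 − 663 = 1638 varves.
1638 − 7 false = 1631 true varves after the cryptotephra horizon.
Counting back 1631 years from 1988 CE places the cryptotephra horizon in 1988 − 1631 = 357 CE.

357 CE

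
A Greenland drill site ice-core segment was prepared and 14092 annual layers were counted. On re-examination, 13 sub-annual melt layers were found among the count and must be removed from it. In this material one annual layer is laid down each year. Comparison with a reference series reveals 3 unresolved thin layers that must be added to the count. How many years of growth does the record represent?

14082 years

Adjusted count: 14092 − 13 + 3 = 14082 annual layers.
One annual layer per year makes the duration 14082 years.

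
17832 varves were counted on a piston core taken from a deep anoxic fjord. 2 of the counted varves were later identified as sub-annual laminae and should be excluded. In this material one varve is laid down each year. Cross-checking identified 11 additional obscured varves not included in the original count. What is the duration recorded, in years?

17841 years

True varve count = 17832 − 2 + 11 = 17841.
One varve per year makes the duration 17841 years.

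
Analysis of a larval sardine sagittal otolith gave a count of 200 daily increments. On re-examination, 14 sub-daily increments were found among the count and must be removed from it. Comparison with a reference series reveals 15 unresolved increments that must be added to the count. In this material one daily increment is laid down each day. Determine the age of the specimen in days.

201 days

True daily increment count = 200 − 14 + 15 = 201.
With a one-to-one daily increment periodicity this is 201 days.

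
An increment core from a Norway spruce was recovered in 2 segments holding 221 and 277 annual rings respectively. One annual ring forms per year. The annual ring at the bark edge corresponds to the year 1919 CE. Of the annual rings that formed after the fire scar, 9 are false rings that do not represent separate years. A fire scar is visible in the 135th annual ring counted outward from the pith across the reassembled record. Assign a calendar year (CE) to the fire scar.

Total annual rings = 221 + 277 = 498.
The fire scar sits at annual ring 135 from the pith, so 498 − 135 = 363 annual rings formed after it.
363 − 9 false = 354 true annual rings after the fire scar.
The annual ring at the bark edge is 1919 CE, so the fire scar dates to 1919 − 354 = 1565 CE.

1565 CE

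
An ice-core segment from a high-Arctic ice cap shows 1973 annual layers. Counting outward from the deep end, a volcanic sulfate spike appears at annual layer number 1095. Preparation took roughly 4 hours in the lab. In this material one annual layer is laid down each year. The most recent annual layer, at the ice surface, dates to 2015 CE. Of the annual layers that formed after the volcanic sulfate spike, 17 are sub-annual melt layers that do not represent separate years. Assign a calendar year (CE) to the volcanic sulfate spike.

The volcanic sulfate spike sits at annual layer 1095 from the deep end, so 1973 − 1095 = 878 annual layers formed after it.
Removing the 17 false annual layers leaves 878 − 17 = 861 true annual layers beyond the volcanic sulfate spike.
Counting back 861 years from 2015 CE places the volcanic sulfate spike in 2015 − 861 = 1154 CE.

1154 CE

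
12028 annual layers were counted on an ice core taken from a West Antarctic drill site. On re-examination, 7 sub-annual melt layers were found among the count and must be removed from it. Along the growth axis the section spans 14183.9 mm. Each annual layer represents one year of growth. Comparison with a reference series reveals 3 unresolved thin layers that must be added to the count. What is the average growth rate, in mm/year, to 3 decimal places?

1.180 mm/year

Correcting the raw count gives 12028 − 7 + 3 = 12024 true annual layers.
14183.9 mm over 12024 years gives 14183.9 / 12024 ≈ 1.180 mm/year.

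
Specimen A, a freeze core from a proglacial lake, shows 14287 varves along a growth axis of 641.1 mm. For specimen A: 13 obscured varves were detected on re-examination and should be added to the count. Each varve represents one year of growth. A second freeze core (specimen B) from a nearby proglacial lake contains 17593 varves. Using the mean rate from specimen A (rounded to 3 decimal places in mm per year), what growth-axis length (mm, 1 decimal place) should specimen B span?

791.7 mm

Specimen A: correcting the raw count gives 14287 + 13 = 14300 true varves.
A: Mean rate = 641.1 mm / 14300 years ≈ 0.045 mm/yr.
For B, 0.045 mm/year × 17593 years = 791.7 mm.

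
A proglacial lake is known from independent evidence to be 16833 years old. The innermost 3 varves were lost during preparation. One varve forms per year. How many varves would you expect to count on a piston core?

Expected varves over 16833 years: 16833.
Subtracting the 3 varves not captured gives 16833 − 3 = 16830 varves in the record.

16830 varves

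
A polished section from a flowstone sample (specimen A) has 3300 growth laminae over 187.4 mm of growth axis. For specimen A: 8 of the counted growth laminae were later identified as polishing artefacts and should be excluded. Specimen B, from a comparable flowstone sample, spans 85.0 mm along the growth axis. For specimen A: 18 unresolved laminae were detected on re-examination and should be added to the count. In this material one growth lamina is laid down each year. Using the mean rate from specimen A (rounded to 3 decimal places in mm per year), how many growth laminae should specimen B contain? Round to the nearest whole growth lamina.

1491 growth laminae

Specimen A: true growth lamina count = 3300 − 8 + 18 = 3310.
A: Extension rate ≈ 187.4 / 3310 = 0.057 mm/yr.
Specimen B: 85.0 mm / 0.057 mm per year = 1491.23 years ≈ 1491 growth laminae.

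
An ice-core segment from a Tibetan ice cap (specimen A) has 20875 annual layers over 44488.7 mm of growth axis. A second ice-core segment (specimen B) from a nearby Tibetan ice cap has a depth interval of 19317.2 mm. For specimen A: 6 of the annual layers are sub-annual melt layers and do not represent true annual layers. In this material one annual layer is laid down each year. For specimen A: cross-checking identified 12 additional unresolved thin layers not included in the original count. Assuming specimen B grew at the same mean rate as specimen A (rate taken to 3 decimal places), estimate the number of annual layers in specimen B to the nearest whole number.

9065 annual layers

Specimen A: adjusted count: 20875 − 6 + 12 = 20881 annual layers.
A: Mean rate = 44488.7 mm / 20881 years ≈ 2.131 mm/year.
Specimen B: 19317.2 mm / 2.131 mm per year = 9064.85 years ≈ 9065 annual layers.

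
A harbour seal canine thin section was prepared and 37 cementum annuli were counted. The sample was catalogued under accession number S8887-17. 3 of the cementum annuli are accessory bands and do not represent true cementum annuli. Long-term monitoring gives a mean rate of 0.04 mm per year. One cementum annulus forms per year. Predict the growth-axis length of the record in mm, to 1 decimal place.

1.4 mm

Correcting the raw count gives 37 − 3 = 34 true cementum annuli.
Predicted length = 0.04 mm/year × 34 years = 1.4 mm.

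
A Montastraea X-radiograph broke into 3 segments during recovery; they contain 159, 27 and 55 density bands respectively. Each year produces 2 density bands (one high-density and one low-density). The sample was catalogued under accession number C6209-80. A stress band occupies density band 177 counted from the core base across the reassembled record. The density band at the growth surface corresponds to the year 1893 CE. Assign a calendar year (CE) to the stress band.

1861 CE

Total density bands = 159 + 27 + 55 = 241.
241 − 177 = 64 density bands lie beyond the stress band toward the growth surface.
Dividing by 2 density bands per year: 64 / 2 = 32 years.
1893 − 32 = 1861 CE.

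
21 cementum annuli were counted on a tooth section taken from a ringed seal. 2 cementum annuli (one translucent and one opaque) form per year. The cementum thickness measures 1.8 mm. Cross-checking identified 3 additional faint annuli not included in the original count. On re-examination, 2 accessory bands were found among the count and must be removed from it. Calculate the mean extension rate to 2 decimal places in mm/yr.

0.16 mm/yr

After corrections the count is 21 − 2 + 3 = 22 cementum annuli.
22 cementum annuli at 2 per year is 22 / 2 = 11 years.
Mean rate = 1.8 mm / 11 years ≈ 0.16 mm/yr.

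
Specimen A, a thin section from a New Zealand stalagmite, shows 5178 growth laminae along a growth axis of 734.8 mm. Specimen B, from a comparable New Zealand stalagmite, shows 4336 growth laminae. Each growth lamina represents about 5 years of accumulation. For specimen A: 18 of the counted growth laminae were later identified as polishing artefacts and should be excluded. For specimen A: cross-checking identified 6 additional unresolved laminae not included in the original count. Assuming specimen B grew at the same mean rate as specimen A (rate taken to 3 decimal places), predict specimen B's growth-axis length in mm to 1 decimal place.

Specimen A: after corrections the count is 5178 − 18 + 6 = 5166 growth laminae.
Specimen A: multiplying by 5 years per growth lamina: 5166 × 5 = 25830 years.
A: 734.8 mm over 25830 years gives 734.8 / 25830 ≈ 0.028 mm/yr.
Specimen B: at 5 years per growth lamina, 4336 × 5 = 21680 years. For B, 0.028 mm/year × 21680 years = 607.0 mm.

607.0 mm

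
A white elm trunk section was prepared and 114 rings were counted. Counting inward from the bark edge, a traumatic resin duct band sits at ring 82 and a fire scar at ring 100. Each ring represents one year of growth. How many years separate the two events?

18 years

Separation: 100 − 82 = 18 rings.
At one ring per year, 18 years elapsed between them.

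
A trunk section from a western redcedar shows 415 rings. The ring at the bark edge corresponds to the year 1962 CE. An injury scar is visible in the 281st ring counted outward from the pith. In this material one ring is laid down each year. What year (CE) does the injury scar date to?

The injury scar sits at ring 281 from the pith, so 415 − 281 = 134 rings formed after it.
1962 − 134 = 1828 CE.

1828 CE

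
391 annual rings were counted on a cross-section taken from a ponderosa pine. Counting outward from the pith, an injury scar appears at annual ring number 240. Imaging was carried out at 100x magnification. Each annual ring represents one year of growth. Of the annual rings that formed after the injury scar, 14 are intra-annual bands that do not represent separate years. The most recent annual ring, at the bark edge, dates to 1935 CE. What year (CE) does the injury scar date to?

The injury scar sits at annual ring 240 from the pith, so 391 − 240 = 151 annual rings formed after it.
Removing the 14 false annual rings leaves 151 − 14 = 137 true annual rings beyond the injury scar.
The annual ring at the bark edge is 1935 CE, so the injury scar dates to 1935 − 137 = 1798 CE.

1798 CE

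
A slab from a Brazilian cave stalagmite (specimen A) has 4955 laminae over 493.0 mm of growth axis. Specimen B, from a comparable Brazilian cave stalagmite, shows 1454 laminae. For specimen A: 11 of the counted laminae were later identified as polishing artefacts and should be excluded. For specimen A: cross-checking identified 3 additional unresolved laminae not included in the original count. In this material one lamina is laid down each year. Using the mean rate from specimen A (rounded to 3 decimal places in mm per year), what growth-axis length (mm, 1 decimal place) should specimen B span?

Specimen A: adjusted count: 4955 − 11 + 3 = 4947 laminae.
A: Mean rate = 493.0 mm / 4947 years ≈ 0.100 mm per year.
For B, 0.100 mm/year × 1454 years = 145.4 mm.

145.4 mm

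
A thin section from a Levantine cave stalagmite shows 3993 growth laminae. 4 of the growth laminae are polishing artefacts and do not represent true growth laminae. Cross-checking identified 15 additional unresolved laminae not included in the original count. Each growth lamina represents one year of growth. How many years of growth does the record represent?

Adjusted count: 3993 − 4 + 15 = 4004 growth laminae.
One growth lamina per year makes the duration 4004 years.

4004 years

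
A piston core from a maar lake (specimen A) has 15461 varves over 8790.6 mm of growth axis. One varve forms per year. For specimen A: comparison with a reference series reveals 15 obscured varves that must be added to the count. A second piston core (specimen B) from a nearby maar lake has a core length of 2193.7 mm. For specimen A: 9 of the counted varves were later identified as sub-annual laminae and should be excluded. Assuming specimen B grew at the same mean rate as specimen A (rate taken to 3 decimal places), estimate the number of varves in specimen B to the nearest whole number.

Specimen A: after corrections the count is 15461 − 9 + 15 = 15467 varves.
A: Extension rate ≈ 8790.6 / 15467 = 0.568 mm/year.
Specimen B: 2193.7 mm / 0.568 mm per year = 3862.15 years ≈ 3862 varves.

3862 varves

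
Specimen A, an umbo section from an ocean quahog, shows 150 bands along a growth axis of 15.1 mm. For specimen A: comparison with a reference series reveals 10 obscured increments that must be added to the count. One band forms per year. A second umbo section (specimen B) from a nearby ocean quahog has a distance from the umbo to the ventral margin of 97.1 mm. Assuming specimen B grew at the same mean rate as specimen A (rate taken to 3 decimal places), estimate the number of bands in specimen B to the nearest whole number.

1033 bands

Specimen A: true band count = 150 + 10 = 160.
A: 15.1 mm over 160 years gives 15.1 / 160 ≈ 0.094 mm/yr.
For B, 97.1 / 0.094 = 1032.98 years ≈ 1033 bands.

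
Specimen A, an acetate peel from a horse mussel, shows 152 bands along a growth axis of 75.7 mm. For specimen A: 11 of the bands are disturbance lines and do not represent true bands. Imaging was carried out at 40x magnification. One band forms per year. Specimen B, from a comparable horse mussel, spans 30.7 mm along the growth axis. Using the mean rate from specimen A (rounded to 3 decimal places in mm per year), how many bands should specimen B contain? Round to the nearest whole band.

57 bands

Specimen A: adjusted count: 152 − 11 = 141 bands.
A: Extension rate ≈ 75.7 / 141 = 0.537 mm/yr.
For B, 30.7 / 0.537 = 57.17 years ≈ 57 bands.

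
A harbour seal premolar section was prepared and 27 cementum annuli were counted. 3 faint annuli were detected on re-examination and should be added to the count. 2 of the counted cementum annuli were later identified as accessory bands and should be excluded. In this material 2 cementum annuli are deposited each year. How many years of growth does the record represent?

14 yr

After corrections the count is 27 − 2 + 3 = 28 cementum annuli.
28 cementum annuli at 2 per year is 28 / 2 = 14 years.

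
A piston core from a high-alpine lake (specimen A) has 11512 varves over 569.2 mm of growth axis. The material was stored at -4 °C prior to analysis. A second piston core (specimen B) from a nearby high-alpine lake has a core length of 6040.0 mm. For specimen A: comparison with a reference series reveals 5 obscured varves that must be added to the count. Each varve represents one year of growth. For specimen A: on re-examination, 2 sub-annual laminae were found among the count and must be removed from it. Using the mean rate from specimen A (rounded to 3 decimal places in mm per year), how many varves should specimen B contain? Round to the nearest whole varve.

Specimen A: true varve count = 11512 − 2 + 5 = 11515.
A: Mean rate = 569.2 mm / 11515 years ≈ 0.049 mm/year.
For B, 6040.0 / 0.049 = 123265.31 years ≈ 123265 varves.

123265 varves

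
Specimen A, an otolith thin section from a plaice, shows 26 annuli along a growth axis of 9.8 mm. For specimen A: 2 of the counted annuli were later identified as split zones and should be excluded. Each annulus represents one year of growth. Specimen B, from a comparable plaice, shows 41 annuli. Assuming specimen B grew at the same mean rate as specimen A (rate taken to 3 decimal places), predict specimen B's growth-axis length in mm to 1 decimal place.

16.7 mm

Specimen A: correcting the raw count gives 26 − 2 = 24 true annuli.
A: 9.8 mm over 24 years gives 9.8 / 24 ≈ 0.408 mm/year.
For B, 0.408 mm/year × 41 years = 16.7 mm.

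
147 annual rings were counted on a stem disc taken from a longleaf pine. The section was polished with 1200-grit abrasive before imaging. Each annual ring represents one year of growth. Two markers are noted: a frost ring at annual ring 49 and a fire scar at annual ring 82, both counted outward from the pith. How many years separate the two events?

33 years

82 − 49 = 33 annual rings lie between the two events.
At one annual ring per year, 33 years elapsed between them.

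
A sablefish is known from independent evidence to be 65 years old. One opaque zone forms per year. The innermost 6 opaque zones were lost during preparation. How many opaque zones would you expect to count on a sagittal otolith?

59 opaque zones

At one opaque zone per year, 65 years correspond to 65 opaque zones.
65 − 6 missed = 59 opaque zones expected in the prepared section.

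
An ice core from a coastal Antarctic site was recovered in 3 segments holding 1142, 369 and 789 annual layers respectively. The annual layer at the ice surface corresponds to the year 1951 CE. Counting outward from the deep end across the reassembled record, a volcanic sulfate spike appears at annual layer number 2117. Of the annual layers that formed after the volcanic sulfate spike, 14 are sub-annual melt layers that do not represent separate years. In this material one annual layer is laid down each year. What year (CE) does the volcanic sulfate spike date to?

Total annual layers = 1142 + 369 + 789 = 2300.
2300 − 2117 = 183 annual layers lie beyond the volcanic sulfate spike toward the ice surface.
Excluding 14 false annual layers: 183 − 14 = 169.
The annual layer at the ice surface is 1951 CE, so the volcanic sulfate spike dates to 1951 − 169 = 1782 CE.

1782 CE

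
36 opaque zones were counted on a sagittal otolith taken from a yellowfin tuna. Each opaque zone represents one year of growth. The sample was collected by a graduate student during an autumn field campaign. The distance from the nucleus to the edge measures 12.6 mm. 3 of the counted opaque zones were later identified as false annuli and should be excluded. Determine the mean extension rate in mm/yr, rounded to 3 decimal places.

0.382 mm/yr

Adjusted count: 36 − 3 = 33 opaque zones.
Extension rate ≈ 12.6 / 33 = 0.382 mm/yr.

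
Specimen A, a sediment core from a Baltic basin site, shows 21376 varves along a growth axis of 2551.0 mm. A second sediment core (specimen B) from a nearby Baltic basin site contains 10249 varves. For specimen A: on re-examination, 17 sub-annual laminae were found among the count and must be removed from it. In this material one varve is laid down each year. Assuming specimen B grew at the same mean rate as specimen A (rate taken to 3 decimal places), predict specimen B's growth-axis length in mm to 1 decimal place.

Specimen A: after corrections the count is 21376 − 17 = 21359 varves.
A: Mean rate = 2551.0 mm / 21359 years ≈ 0.119 mm/year.
B's length ≈ 0.119 × 10249 = 1219.6 mm.

1219.6 mm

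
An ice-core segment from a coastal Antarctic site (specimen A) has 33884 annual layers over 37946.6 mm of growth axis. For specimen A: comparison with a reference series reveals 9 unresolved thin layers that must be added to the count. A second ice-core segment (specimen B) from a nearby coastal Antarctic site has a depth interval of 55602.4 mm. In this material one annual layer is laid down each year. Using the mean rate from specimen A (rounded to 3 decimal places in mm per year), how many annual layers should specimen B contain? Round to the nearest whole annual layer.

49645 annual layers

Specimen A: correcting the raw count gives 33884 + 9 = 33893 true annual layers.
A: 37946.6 mm over 33893 years gives 37946.6 / 33893 ≈ 1.120 mm/year.
For B, 55602.4 / 1.120 = 49645.00 years ≈ 49645 annual layers.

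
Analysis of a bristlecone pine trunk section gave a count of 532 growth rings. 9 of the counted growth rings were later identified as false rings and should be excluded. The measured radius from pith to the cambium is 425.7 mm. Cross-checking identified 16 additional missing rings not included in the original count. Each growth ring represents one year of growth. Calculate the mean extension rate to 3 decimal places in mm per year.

After corrections the count is 532 − 9 + 16 = 539 growth rings.
Extension rate ≈ 425.7 / 539 = 0.790 mm per year.

0.790 mm per year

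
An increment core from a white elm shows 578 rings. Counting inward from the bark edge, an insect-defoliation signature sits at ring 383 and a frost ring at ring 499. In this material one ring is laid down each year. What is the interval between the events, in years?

Separation: 499 − 383 = 116 rings.
That is 116 years at one ring per year.

116 yr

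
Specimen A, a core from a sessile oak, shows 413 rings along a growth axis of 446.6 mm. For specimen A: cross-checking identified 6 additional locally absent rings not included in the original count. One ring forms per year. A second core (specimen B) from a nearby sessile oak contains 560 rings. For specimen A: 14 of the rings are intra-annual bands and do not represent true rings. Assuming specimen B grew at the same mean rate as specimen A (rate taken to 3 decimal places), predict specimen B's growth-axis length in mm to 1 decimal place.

617.7 mm

Specimen A: true ring count = 413 − 14 + 6 = 405.
A: 446.6 mm over 405 years gives 446.6 / 405 ≈ 1.103 mm/year.
For B, 1.103 mm/year × 560 years = 617.7 mm.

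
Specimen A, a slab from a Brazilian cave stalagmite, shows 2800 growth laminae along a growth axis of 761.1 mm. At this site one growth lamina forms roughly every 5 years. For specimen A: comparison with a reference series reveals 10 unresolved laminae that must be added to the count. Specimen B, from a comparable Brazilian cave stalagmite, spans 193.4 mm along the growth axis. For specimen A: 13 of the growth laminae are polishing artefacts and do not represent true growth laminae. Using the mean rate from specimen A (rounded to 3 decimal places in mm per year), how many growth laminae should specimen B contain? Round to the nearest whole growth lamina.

716 growth laminae

Specimen A: after corrections the count is 2800 − 13 + 10 = 2797 growth laminae.
Specimen A: at 5 years per growth lamina, 2797 × 5 = 13985 years.
A: Mean rate = 761.1 mm / 13985 years ≈ 0.054 mm per year.
Specimen B: 193.4 mm / 0.054 mm per year = 3581.48 years; at 5 years per growth lamina that is 3581.48 / 5 ≈ 716 growth laminae.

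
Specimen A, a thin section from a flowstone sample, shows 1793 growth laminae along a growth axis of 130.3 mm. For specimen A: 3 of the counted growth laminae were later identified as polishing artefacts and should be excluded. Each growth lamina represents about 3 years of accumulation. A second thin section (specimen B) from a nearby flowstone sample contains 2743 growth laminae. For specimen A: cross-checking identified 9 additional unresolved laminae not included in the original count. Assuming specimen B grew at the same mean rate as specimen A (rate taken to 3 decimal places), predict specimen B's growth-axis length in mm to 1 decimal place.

Specimen A: true growth lamina count = 1793 − 3 + 9 = 1799.
Specimen A: 1799 growth laminae at 3 years each span 1799 × 3 = 5397 years.
A: Extension rate ≈ 130.3 / 5397 = 0.024 mm per year.
Specimen B: 2743 growth laminae at 3 years each span 2743 × 3 = 8229 years. For B, 0.024 mm/year × 8229 years = 197.5 mm.

197.5 mm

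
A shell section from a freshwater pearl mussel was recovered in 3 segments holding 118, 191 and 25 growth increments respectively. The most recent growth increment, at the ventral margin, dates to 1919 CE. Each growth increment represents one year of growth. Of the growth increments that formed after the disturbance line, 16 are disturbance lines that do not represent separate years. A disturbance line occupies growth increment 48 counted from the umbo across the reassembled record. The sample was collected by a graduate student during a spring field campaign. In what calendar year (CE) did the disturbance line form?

1649 CE

Total growth increments = 118 + 191 + 25 = 334.
The disturbance line sits at growth increment 48 from the umbo, so 334 − 48 = 286 growth increments formed after it.
286 − 16 false = 270 true growth increments after the disturbance line.
The growth increment at the ventral margin is 1919 CE, so the disturbance line dates to 1919 − 270 = 1649 CE.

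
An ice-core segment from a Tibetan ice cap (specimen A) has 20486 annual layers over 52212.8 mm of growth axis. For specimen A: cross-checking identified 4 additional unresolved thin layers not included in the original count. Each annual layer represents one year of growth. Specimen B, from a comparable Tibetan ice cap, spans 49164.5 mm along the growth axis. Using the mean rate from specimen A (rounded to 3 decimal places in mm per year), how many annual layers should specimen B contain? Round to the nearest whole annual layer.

Specimen A: true annual layer count = 20486 + 4 = 20490.
A: Extension rate ≈ 52212.8 / 20490 = 2.548 mm/yr.
Specimen B: 49164.5 mm / 2.548 mm per year = 19295.33 years ≈ 19295 annual layers.

19295 annual layers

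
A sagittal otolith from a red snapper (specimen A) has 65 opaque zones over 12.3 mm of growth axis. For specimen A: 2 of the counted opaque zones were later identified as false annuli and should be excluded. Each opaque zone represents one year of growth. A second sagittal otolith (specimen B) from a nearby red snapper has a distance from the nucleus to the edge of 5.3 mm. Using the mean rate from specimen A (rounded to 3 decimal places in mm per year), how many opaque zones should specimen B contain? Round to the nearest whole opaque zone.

27 opaque zones

Specimen A: true opaque zone count = 65 − 2 = 63.
A: 12.3 mm over 63 years gives 12.3 / 63 ≈ 0.195 mm/yr.
Specimen B: 5.3 mm / 0.195 mm per year = 27.18 years ≈ 27 opaque zones.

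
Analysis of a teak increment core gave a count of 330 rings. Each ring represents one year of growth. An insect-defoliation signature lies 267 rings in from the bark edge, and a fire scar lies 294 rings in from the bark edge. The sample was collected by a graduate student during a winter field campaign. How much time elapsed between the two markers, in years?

Separation: 294 − 267 = 27 rings.
At one ring per year, 27 years elapsed between them.

27 yr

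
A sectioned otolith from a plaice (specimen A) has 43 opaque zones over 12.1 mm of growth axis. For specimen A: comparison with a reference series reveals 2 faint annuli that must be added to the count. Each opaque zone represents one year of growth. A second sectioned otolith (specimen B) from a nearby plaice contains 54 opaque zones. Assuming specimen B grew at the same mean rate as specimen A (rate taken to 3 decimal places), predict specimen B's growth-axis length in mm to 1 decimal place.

14.5 mm

Specimen A: after corrections the count is 43 + 2 = 45 opaque zones.
A: Extension rate ≈ 12.1 / 45 = 0.269 mm/yr.
Length of B = 0.269 × 54 = 14.5 mm.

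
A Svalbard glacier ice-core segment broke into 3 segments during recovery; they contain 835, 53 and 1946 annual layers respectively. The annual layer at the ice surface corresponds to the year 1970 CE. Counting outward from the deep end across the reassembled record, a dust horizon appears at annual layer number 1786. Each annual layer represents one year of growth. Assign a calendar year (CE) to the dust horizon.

Total annual layers = 835 + 53 + 1946 = 2834.
The dust horizon sits at annual layer 1786 from the deep end, so 2834 − 1786 = 1048 annual layers formed after it.
The annual layer at the ice surface is 1970 CE, so the dust horizon dates to 1970 − 1048 = 922 CE.

922 CE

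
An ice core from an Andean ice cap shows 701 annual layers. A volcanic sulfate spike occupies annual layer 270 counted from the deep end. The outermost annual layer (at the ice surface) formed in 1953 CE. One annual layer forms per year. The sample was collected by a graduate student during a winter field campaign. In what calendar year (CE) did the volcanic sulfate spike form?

1522 CE

The volcanic sulfate spike sits at annual layer 270 from the deep end, so 701 − 270 = 431 annual layers formed after it.
Counting back 431 years from 1953 CE places the volcanic sulfate spike in 1953 − 431 = 1522 CE.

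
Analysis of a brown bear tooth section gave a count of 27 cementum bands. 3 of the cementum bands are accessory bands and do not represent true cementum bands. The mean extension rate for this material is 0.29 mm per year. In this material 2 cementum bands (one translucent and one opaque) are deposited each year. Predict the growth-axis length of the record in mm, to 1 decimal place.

3.5 mm

Adjusted count: 27 − 3 = 24 cementum bands.
Dividing by 2 cementum bands per year: 24 / 2 = 12 years.
Predicted length = 0.29 mm/year × 12 years = 3.5 mm.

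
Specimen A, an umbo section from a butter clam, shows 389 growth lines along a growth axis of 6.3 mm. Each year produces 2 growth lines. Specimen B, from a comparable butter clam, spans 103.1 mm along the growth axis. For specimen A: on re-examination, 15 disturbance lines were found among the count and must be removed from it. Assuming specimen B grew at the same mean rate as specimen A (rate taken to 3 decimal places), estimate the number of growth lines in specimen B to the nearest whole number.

6065 growth lines

Specimen A: adjusted count: 389 − 15 = 374 growth lines.
Specimen A: 374 growth lines at 2 per year is 374 / 2 = 187 years.
A: Mean rate = 6.3 mm / 187 years ≈ 0.034 mm per year.
Specimen B: 103.1 mm / 0.034 mm per year = 3032.35 years; at 2 growth lines per year that is 3032.35 × 2 ≈ 6065 growth lines.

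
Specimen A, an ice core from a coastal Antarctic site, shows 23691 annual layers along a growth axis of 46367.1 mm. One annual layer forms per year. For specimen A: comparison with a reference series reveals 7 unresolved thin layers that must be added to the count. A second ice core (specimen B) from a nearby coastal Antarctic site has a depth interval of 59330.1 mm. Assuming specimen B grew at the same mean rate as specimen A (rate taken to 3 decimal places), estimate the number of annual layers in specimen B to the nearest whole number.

Specimen A: adjusted count: 23691 + 7 = 23698 annual layers.
A: 46367.1 mm over 23698 years gives 46367.1 / 23698 ≈ 1.957 mm/year.
For B, 59330.1 / 1.957 = 30316.86 years ≈ 30317 annual layers.

30317 annual layers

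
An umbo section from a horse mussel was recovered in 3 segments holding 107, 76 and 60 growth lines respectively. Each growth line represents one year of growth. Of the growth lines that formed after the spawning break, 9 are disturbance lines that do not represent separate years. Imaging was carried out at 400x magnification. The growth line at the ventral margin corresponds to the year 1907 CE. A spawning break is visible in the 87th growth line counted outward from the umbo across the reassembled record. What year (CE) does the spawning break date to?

1760 CE

Total growth lines = 107 + 76 + 60 = 243.
243 − 87 = 156 growth lines lie beyond the spawning break toward the ventral margin.
Removing the 9 false growth lines leaves 156 − 9 = 147 true growth lines beyond the spawning break.
1907 − 147 = 1760 CE.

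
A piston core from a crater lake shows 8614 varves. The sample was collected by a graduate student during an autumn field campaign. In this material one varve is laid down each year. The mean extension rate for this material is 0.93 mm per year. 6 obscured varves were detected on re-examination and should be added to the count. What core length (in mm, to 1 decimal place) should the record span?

After corrections the count is 8614 + 6 = 8620 varves.
8620 years at 0.93 mm/year gives 0.93 × 8620 = 8016.6 mm.

8016.6 mm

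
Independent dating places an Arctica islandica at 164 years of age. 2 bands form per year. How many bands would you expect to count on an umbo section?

Expected bands: 164 × 2 = 328.
So 328 bands should be present.

328 bands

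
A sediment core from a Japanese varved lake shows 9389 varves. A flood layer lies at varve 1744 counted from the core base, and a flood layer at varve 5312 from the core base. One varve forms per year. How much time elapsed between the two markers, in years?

Separation: 5312 − 1744 = 3568 varves.
At one varve per year, 3568 years elapsed between them.

3568 years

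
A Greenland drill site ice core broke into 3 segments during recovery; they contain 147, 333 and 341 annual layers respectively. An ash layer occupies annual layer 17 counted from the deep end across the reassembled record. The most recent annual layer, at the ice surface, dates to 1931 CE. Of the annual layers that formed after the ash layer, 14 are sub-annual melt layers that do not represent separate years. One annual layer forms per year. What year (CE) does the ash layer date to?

Total annual layers = 147 + 333 + 341 = 821.
821 − 17 = 804 annual layers lie beyond the ash layer toward the ice surface.
Excluding 14 false annual layers: 804 − 14 = 790.
1931 − 790 = 1141 CE.

1141 CE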